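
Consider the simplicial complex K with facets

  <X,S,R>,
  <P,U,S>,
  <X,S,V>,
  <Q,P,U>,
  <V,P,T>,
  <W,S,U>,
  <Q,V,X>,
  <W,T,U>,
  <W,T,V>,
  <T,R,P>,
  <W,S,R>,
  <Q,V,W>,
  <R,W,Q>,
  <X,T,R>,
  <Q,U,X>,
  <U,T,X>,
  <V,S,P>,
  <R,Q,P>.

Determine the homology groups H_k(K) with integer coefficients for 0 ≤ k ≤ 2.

Order the vertices as P < Q < R < S < T < U < V < W < X. Listing each simplex with vertices in this order, K has dimension 2 with simplices:

  0-simplices (9): P, Q, R, S, T, U, V, W, X
  1-simplices (27): PQ, PR, PS, PT, PU, PV, QR, QU, QV, QW, QX, RS, RT, RW, RX, SU, SV, SW, SX, TU, TV, TW, TX, UW, UX, VW, VX
  2-simplices (18): PQR, PQU, PRT, PSU, PSV, PTV, QRW, QUX, QVW, QVX, RSW, RSX, RTX, SUW, SVX, TUW, TUX, TVW

giving chain groups C_0 ≅ Z^9, C_1 ≅ Z^27, C_2 ≅ Z^18.

Boundary ∂_1: C_1 → C_0 sends each edge [p,q] (with p < q) to q − p. For instance
  ∂PU = U − P.
This gives a 9×27 integer matrix of rank 8; reducing to Smith normal form yields diagonal entries (1,1,1,1,1,1,1,1).

The boundary map ∂_2: C_2 → C_1 acts by ∂[p,q,r] = [q,r] − [p,r] + [p,q]. For instance
  ∂PQU = QU − PU + PQ,
  ∂TVW = VW − TW + TV.
The 27×18 boundary matrix has rank 17 and Smith normal form diag(1,1,1,1,1,1,1,1,1,1,1,1,1,1,1,1,1).

Reading off H_k = ker ∂_k / im ∂_{k+1}:

  H_0: rank C_0 − rank ∂_1 = 9 − 8 = 1, and the invariant factors of ∂_1 are all 1, so H_0 ≅ Z.
  H_1: rank ker ∂_1 − rank ∂_2 = (27 − 8) − 17 = 2, and the invariant factors of ∂_2 are all 1, so H_1 ≅ Z^2.
  H_2: rank ker ∂_2 − rank ∂_3 = (18 − 17) − 0 = 1, and there is no ∂_3, so H_2 ≅ Z.

H_0 = Z,  H_1 = Z^2,  H_2 = Z.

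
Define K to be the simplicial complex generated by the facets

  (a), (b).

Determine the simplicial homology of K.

H_0 ≅ Z^2.

Take the total order a < b on the vertex set. Then K (dimension 0) consists of the simplices:

  0-simplices (2): a, b

Hence C_0 ≅ Z^2.

Computing H_k = (kernel of ∂_k) / (image of ∂_{k+1}):

  H_0: rank C_0 − rank ∂_1 = 2 − 0 = 2, and there is no ∂_1, so H_0 ≅ Z^2.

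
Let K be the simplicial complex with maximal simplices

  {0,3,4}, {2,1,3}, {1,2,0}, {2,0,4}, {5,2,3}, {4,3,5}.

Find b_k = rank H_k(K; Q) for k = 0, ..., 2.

b_0 = 1, b_1 = 1, b_2 = 0.

K has 6 vertices, 12 edges, 6 triangles.
rank ∂_0 = 0, rank ∂_1 = 5 ⇒ b_0 = 6 − 0 − 5 = 1; all invariant factors of ∂_1 are 1 so no torsion. So H_0 ≅ Z.
rank ∂_1 = 5, rank ∂_2 = 6 ⇒ b_1 = 12 − 5 − 6 = 1; all invariant factors of ∂_2 are 1 so no torsion. So H_1 ≅ Z.
rank ∂_2 = 6, rank ∂_3 = 0 ⇒ b_2 = 6 − 6 − 0 = 0. So H_2 ≅ 0.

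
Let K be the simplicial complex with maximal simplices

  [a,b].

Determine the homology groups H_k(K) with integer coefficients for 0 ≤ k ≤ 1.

Order the vertices as a < b. Listing each simplex with vertices in this order, K has dimension 1 with simplices:

  0-simplices (2): a, b
  1-simplices (1): ab

giving chain groups C_0 ≅ Z^2, C_1 ≅ Z^1.

Boundary ∂_1: C_1 → C_0 is given by ∂[p,q] = [q] − [p]. For instance
  ∂ab = b − a.
The 2×1 boundary matrix has rank 1 and Smith normal form diag(1).

Now H_k = ker ∂_k / im ∂_{k+1}, so:

  H_0: rank C_0 − rank ∂_1 = 2 − 1 = 1, and the invariant factors of ∂_1 are all 1, so H_0 = Z.
  H_1: rank ker ∂_1 − rank ∂_2 = (1 − 1) − 0 = 0, and there is no ∂_2, so H_1 = 0.

As a check, the Euler characteristic is 2 − 1 = 1, which agrees with 1 − 0 = 1.
(K is a triangulation of the 1-simplex.)

H_0 ≅ Z,  H_1 = 0.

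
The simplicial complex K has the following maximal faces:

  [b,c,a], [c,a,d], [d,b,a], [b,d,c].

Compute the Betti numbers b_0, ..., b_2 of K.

b_0 = 1, b_1 = 0, b_2 = 1.

Take the total order a < b < c < d on the vertex set. Then K (dimension 2) consists of the simplices:

  0-simplices (4): a, b, c, d
  1-simplices (6): ab, ac, ad, bc, bd, cd
  2-simplices (4): abc, abd, acd, bcd

so the chain groups are C_0 ≅ Z^4, C_1 ≅ Z^6, C_2 ≅ Z^4.

The boundary map ∂_1: C_1 → C_0 sends each edge [p,q] (with p < q) to q − p.
This gives a 4×6 integer matrix of rank 3; reducing to Smith normal form yields diagonal entries (1,1,1).

Boundary ∂_2: C_2 → C_1 acts by ∂[p,q,r] = [q,r] − [p,r] + [p,q]. For instance
  ∂bcd = cd − bd + bc,
  ∂acd = cd − ad + ac.
The resulting 6×4 matrix has rank 3, and its Smith normal form has invariant factors (1,1,1).

From H_k ≅ ker(∂_k) / im(∂_{k+1}) we obtain:

  H_0: rank C_0 − rank ∂_1 = 4 − 3 = 1, and the invariant factors of ∂_1 are all 1, so H_0 = Z.
  H_1: rank ker ∂_1 − rank ∂_2 = (6 − 3) − 3 = 0, and the invariant factors of ∂_2 are all 1, so H_1 = 0.
  H_2: rank ker ∂_2 − rank ∂_3 = (4 − 3) − 0 = 1, and there is no ∂_3, so H_2 = Z.

As a check, the Euler characteristic is 4 − 6 + 4 = 2, which agrees with 1 − 0 + 1 = 2.

Hence the Betti numbers are b_0 = 1, b_1 = 0, b_2 = 1.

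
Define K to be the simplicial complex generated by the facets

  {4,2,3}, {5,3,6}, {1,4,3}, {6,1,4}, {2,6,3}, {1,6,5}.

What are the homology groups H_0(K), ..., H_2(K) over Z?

Fix the vertex order 1 < 2 < 3 < 4 < 5 < 6 and write every simplex with vertices in increasing order. Then dim K = 2 and the simplices of K are:

  0-simplices (6): [1], [2], [3], [4], [5], [6]
  1-simplices (12): [1,3], [1,4], [1,5], [1,6], [2,3], [2,4], [2,6], [3,4], [3,5], [3,6], [4,6], [5,6]
  2-simplices (6): [1,3,4], [1,4,6], [1,5,6], [2,3,4], [2,3,6], [3,5,6]

so the chain groups are C_0 ≅ Z^6, C_1 ≅ Z^12, C_2 ≅ Z^6.

The boundary map ∂_1: C_1 → C_0 maps an edge to its endpoints' difference, ∂[p,q] = q − p. For instance
  ∂[3,5] = [5] − [3].
The 6×12 boundary matrix has rank 5 and Smith normal form diag(1,1,1,1,1).

The boundary map ∂_2: C_2 → C_1 maps a triangle to the signed sum of its edges. For instance
  ∂[2,3,6] = [3,6] − [2,6] + [2,3],
  ∂[1,4,6] = [4,6] − [1,6] + [1,4].
The resulting 12×6 matrix has rank 6, and its Smith normal form has invariant factors (1,1,1,1,1,1).

Reading off H_k = ker ∂_k / im ∂_{k+1}:

  H_0: rank C_0 − rank ∂_1 = 6 − 5 = 1, and the invariant factors of ∂_1 are all 1, so H_0 ≅ Z.
  H_1: rank ker ∂_1 − rank ∂_2 = (12 − 5) − 6 = 1, and the invariant factors of ∂_2 are all 1, so H_1 ≅ Z.
  H_2: rank ker ∂_2 − rank ∂_3 = (6 − 6) − 0 = 0, and there is no ∂_3, so H_2 ≅ 0.

As a check, the Euler characteristic is 6 − 12 + 6 = 0, which agrees with 1 − 1 + 0 = 0.

H_0 ≅ Z,  H_1 ≅ Z,  H_2 = 0.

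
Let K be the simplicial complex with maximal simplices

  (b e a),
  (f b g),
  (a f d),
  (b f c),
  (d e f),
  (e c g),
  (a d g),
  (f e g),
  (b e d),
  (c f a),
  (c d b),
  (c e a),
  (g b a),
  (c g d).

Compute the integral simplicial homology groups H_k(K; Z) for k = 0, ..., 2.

H_0 = Z,  H_1 = Z^2,  H_2 = Z.

Order the vertices as a < b < c < d < e < f < g. Listing each simplex with vertices in this order, K has dimension 2 with simplices:

  0-simplices (7): a, b, c, d, e, f, g
  1-simplices (21): ab, ac, ad, ae, af, ag, bc, bd, be, bf, bg, cd, ce, cf, cg, de, df, dg, ef, eg, fg
  2-simplices (14): abe, abg, ace, acf, adf, adg, bcd, bcf, bde, bfg, cdg, ceg, def, efg

Hence C_0 ≅ Z^7, C_1 ≅ Z^21, C_2 ≅ Z^14.

∂_1: C_1 → C_0 maps an edge to its endpoints' difference, ∂[p,q] = q − p.
The 7×21 boundary matrix has rank 6 and Smith normal form diag(1,1,1,1,1,1).

∂_2: C_2 → C_1 maps a triangle to the signed sum of its edges. For instance
  ∂abe = be − ae + ab,
  ∂ace = ce − ae + ac.
The 21×14 boundary matrix has rank 13 and Smith normal form diag(1,1,1,1,1,1,1,1,1,1,1,1,1).

Reading off H_k = ker ∂_k / im ∂_{k+1}:

  H_0: rank C_0 − rank ∂_1 = 7 − 6 = 1, and the invariant factors of ∂_1 are all 1, so H_0 ≅ Z.
  H_1: rank ker ∂_1 − rank ∂_2 = (21 − 6) − 13 = 2, and the invariant factors of ∂_2 are all 1, so H_1 ≅ Z^2.
  H_2: rank ker ∂_2 − rank ∂_3 = (14 − 13) − 0 = 1, and there is no ∂_3, so H_2 ≅ Z.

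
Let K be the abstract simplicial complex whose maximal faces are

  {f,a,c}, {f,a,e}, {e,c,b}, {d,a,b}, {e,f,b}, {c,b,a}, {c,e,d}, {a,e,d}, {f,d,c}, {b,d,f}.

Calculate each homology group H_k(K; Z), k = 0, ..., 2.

Take the total order a < b < c < d < e < f on the vertex set. Then K (dimension 2) consists of the simplices:

  0-simplices (6): a, b, c, d, e, f
  1-simplices (15): ab, ac, ad, ae, af, bc, bd, be, bf, cd, ce, cf, de, df, ef
  2-simplices (10): abc, abd, acf, ade, aef, bce, bdf, bef, cde, cdf

giving chain groups C_0 ≅ Z^6, C_1 ≅ Z^15, C_2 ≅ Z^10.

The boundary map ∂_1: C_1 → C_0 sends each edge [p,q] (with p < q) to q − p.
As a 6×15 matrix over Z this has rank 5, with invariant factors (1,1,1,1,1).

∂_2: C_2 → C_1 maps a triangle to the signed sum of its edges. For instance
  ∂aef = ef − af + ae,
  ∂acf = cf − af + ac.
The 15×10 boundary matrix has rank 10 and Smith normal form diag(1,1,1,1,1,1,1,1,1,2).

Now H_k = ker ∂_k / im ∂_{k+1}, so:

  H_0: rank C_0 − rank ∂_1 = 6 − 5 = 1, and the invariant factors of ∂_1 are all 1, so H_0 ≅ Z.
  H_1: rank ker ∂_1 − rank ∂_2 = (15 − 5) − 10 = 0, and ∂_2 has invariant factor 2 > 1, so H_1 ≅ Z/2Z.
  H_2: rank ker ∂_2 − rank ∂_3 = (10 − 10) − 0 = 0, and there is no ∂_3, so H_2 ≅ 0.

(K is a triangulation of the real projective plane RP^2.)

H_0 = Z,  H_1 = Z/2Z,  H_2 = 0.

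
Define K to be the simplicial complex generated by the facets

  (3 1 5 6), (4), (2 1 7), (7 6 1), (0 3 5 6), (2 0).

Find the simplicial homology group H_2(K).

H_2 ≅ 0.

Take the total order 0 < 1 < 2 < 3 < 4 < 5 < 6 < 7 on the vertex set. Then K (dimension 3) consists of the simplices:

  0-simplices (8): [0], [1], [2], [3], [4], [5], [6], [7]
  1-simplices (14): [0,2], [0,3], [0,5], [0,6], [1,2], [1,3], [1,5], [1,6], [1,7], [2,7], [3,5], [3,6], [5,6], [6,7]
  2-simplices (9): [0,3,5], [0,3,6], [0,5,6], [1,2,7], [1,3,5], [1,3,6], [1,5,6], [1,6,7], [3,5,6]
  3-simplices (2): [0,3,5,6], [1,3,5,6]

so the chain groups are C_0 ≅ Z^8, C_1 ≅ Z^14, C_2 ≅ Z^9, C_3 ≅ Z^2.

Boundary ∂_1: C_1 → C_0 sends each edge [p,q] (with p < q) to q − p. For instance
  ∂[3,6] = [6] − [3].
The resulting 8×14 matrix has rank 6, and its Smith normal form has invariant factors (1,1,1,1,1,1).

The boundary map ∂_2: C_2 → C_1 sends each 2-simplex [p,q,r] to [q,r] − [p,r] + [p,q]. For instance
  ∂[1,3,6] = [3,6] − [1,6] + [1,3],
  ∂[1,3,5] = [3,5] − [1,5] + [1,3].
The resulting 14×9 matrix has rank 7, and its Smith normal form has invariant factors (1,1,1,1,1,1,1).

Boundary ∂_3: C_3 → C_2 sends each 3-simplex σ to the alternating sum Σ_i (−1)^i (σ with its i-th vertex removed). For instance
  ∂[1,3,5,6] = [3,5,6] − [1,5,6] + [1,3,6] − [1,3,5],
  ∂[0,3,5,6] = [3,5,6] − [0,5,6] + [0,3,6] − [0,3,5].
This gives a 9×2 integer matrix of rank 2; reducing to Smith normal form yields diagonal entries (1,1).

Reading off H_k = ker ∂_k / im ∂_{k+1}:

  H_2: rank ker ∂_2 − rank ∂_3 = (9 − 7) − 2 = 0, and the invariant factors of ∂_3 are all 1, so H_2 = 0.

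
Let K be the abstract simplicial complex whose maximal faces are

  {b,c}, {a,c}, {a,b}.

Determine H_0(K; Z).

H_0 = Z.

Order the vertices as a < b < c. Listing each simplex with vertices in this order, K has dimension 1 with simplices:

  0-simplices (3): a, b, c
  1-simplices (3): ab, ac, bc

giving chain groups C_0 ≅ Z^3, C_1 ≅ Z^3.

The boundary map ∂_1: C_1 → C_0 sends each edge [p,q] (with p < q) to q − p. For instance
  ∂bc = c − b.
The resulting 3×3 matrix has rank 2, and its Smith normal form has invariant factors (1,1).

Computing H_k = (kernel of ∂_k) / (image of ∂_{k+1}):

  H_0: rank C_0 − rank ∂_1 = 3 − 2 = 1, and the invariant factors of ∂_1 are all 1, so H_0 ≅ Z.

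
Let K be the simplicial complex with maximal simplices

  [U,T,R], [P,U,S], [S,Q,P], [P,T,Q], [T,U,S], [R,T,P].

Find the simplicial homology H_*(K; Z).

Take the total order P < Q < R < S < T < U on the vertex set. Then K (dimension 2) consists of the simplices:

  0-simplices (6): P, Q, R, S, T, U
  1-simplices (12): PQ, PR, PS, PT, PU, QS, QT, RT, RU, ST, SU, TU
  2-simplices (6): PQS, PQT, PRT, PSU, RTU, STU

so the chain groups are C_0 ≅ Z^6, C_1 ≅ Z^12, C_2 ≅ Z^6.

Boundary ∂_1: C_1 → C_0 maps an edge to its endpoints' difference, ∂[p,q] = q − p.
The 6×12 boundary matrix has rank 5 and Smith normal form diag(1,1,1,1,1).

∂_2: C_2 → C_1 sends each 2-simplex [p,q,r] to [q,r] − [p,r] + [p,q]. For instance
  ∂PRT = RT − PT + PR,
  ∂PQS = QS − PS + PQ.
The resulting 12×6 matrix has rank 6, and its Smith normal form has invariant factors (1,1,1,1,1,1).

Now H_k = ker ∂_k / im ∂_{k+1}, so:

  H_0: rank C_0 − rank ∂_1 = 6 − 5 = 1, and the invariant factors of ∂_1 are all 1, so H_0 = Z.
  H_1: rank ker ∂_1 − rank ∂_2 = (12 − 5) − 6 = 1, and the invariant factors of ∂_2 are all 1, so H_1 = Z.
  H_2: rank ker ∂_2 − rank ∂_3 = (6 − 6) − 0 = 0, and there is no ∂_3, so H_2 = 0.

As a check, the Euler characteristic is 6 − 12 + 6 = 0, which agrees with 1 − 1 + 0 = 0.

H_0 ≅ Z,  H_1 ≅ Z,  H_2 = 0.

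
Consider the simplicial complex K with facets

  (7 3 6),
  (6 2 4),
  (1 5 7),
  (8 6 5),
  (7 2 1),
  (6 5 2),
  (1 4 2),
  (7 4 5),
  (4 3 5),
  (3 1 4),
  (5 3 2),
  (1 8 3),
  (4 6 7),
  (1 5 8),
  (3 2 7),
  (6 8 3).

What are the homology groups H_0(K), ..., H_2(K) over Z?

Take the total order 1 < 2 < 3 < 4 < 5 < 6 < 7 < 8 on the vertex set. Then K (dimension 2) consists of the simplices:

  0-simplices (8): [1], [2], [3], [4], [5], [6], [7], [8]
  1-simplices (24): (24 of them)
  2-simplices (16): [1,2,4], [1,2,7], [1,3,4], [1,3,8], [1,5,7], [1,5,8], [2,3,5], [2,3,7], [2,4,6], [2,5,6], [3,4,5], [3,6,7], [3,6,8], [4,5,7], [4,6,7], [5,6,8]

so the chain groups are C_0 ≅ Z^8, C_1 ≅ Z^24, C_2 ≅ Z^16.

Boundary ∂_1: C_1 → C_0 is given by ∂[p,q] = [q] − [p].
The 8×24 boundary matrix has rank 7 and Smith normal form diag(1,1,1,1,1,1,1).

Boundary ∂_2: C_2 → C_1 maps a triangle to the signed sum of its edges. For instance
  ∂[2,5,6] = [5,6] − [2,6] + [2,5],
  ∂[2,3,5] = [3,5] − [2,5] + [2,3].
As a 24×16 matrix over Z this has rank 15, with invariant factors (1,1,1,1,1,1,1,1,1,1,1,1,1,1,1).

From H_k ≅ ker(∂_k) / im(∂_{k+1}) we obtain:

  H_0: rank C_0 − rank ∂_1 = 8 − 7 = 1, and the invariant factors of ∂_1 are all 1, so H_0 = Z.
  H_1: rank ker ∂_1 − rank ∂_2 = (24 − 7) − 15 = 2, and the invariant factors of ∂_2 are all 1, so H_1 = Z^2.
  H_2: rank ker ∂_2 − rank ∂_3 = (16 − 15) − 0 = 1, and there is no ∂_3, so H_2 = Z.

H_0 ≅ Z,  H_1 ≅ Z^2,  H_2 ≅ Z.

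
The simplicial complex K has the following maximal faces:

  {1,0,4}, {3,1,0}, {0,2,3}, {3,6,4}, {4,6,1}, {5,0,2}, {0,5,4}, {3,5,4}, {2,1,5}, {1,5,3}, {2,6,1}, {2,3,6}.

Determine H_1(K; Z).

H_1 = Z_2.

We work with the vertex ordering 0 < 1 < 2 < 3 < 4 < 5 < 6. The simplices of K, each written with vertices in increasing order, are:

  0-simplices (7): [0], [1], [2], [3], [4], [5], [6]
  1-simplices (18): [0,1], [0,2], [0,3], [0,4], [0,5], [1,2], [1,3], [1,4], [1,5], [1,6], [2,3], [2,5], [2,6], [3,4], [3,5], [3,6], [4,5], [4,6]
  2-simplices (12): [0,1,3], [0,1,4], [0,2,3], [0,2,5], [0,4,5], [1,2,5], [1,2,6], [1,3,5], [1,4,6], [2,3,6], [3,4,5], [3,4,6]

so the chain groups are C_0 ≅ Z^7, C_1 ≅ Z^18, C_2 ≅ Z^12.

∂_1: C_1 → C_0 sends each edge [p,q] (with p < q) to q − p. For instance
  ∂[3,5] = [5] − [3].
The 7×18 boundary matrix has rank 6 and Smith normal form diag(1,1,1,1,1,1).

∂_2: C_2 → C_1 acts by ∂[p,q,r] = [q,r] − [p,r] + [p,q]. For instance
  ∂[1,2,5] = [2,5] − [1,5] + [1,2],
  ∂[0,1,3] = [1,3] − [0,3] + [0,1].
This gives a 18×12 integer matrix of rank 12; reducing to Smith normal form yields diagonal entries (1,1,1,1,1,1,1,1,1,1,1,2).

Reading off H_k = ker ∂_k / im ∂_{k+1}:

  H_1: rank ker ∂_1 − rank ∂_2 = (18 − 6) − 12 = 0, and ∂_2 has invariant factor 2 > 1, so H_1 = Z_2.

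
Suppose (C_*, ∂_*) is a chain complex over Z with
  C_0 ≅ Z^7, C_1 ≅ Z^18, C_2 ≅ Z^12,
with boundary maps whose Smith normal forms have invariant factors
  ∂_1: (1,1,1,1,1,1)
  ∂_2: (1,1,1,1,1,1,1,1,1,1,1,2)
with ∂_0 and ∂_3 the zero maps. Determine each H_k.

H_0 = Z,  H_1 = Z/2,  H_2 = 0.

H_0: b_0 = 7 − 0 − 6 = 1; torsion from ∂_1 factors > 1: none. So H_0 = Z.
H_1: b_1 = 18 − 6 − 12 = 0; torsion from ∂_2 factors > 1: [2]. So H_1 = Z/2.
H_2: b_2 = 12 − 12 − 0 = 0; torsion from ∂_3 factors > 1: none. So H_2 = 0.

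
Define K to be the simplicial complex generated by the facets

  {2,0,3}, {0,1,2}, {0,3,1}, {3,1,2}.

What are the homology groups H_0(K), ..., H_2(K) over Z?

H_0 ≅ Z,  H_1 = 0,  H_2 ≅ Z.

Order the vertices as 0 < 1 < 2 < 3. Listing each simplex with vertices in this order, K has dimension 2 with simplices:

  0-simplices (4): [0], [1], [2], [3]
  1-simplices (6): [0,1], [0,2], [0,3], [1,2], [1,3], [2,3]
  2-simplices (4): [0,1,2], [0,1,3], [0,2,3], [1,2,3]

Hence C_0 ≅ Z^4, C_1 ≅ Z^6, C_2 ≅ Z^4.

Boundary ∂_1: C_1 → C_0 maps an edge to its endpoints' difference, ∂[p,q] = q − p.
As a 4×6 matrix over Z this has rank 3, with invariant factors (1,1,1).

∂_2: C_2 → C_1 sends each 2-simplex [p,q,r] to [q,r] − [p,r] + [p,q]. For instance
  ∂[0,1,3] = [1,3] − [0,3] + [0,1],
  ∂[1,2,3] = [2,3] − [1,3] + [1,2].
The resulting 6×4 matrix has rank 3, and its Smith normal form has invariant factors (1,1,1).

Now H_k = ker ∂_k / im ∂_{k+1}, so:

  H_0: rank C_0 − rank ∂_1 = 4 − 3 = 1, and the invariant factors of ∂_1 are all 1, so H_0 ≅ Z.
  H_1: rank ker ∂_1 − rank ∂_2 = (6 − 3) − 3 = 0, and the invariant factors of ∂_2 are all 1, so H_1 ≅ 0.
  H_2: rank ker ∂_2 − rank ∂_3 = (4 − 3) − 0 = 1, and there is no ∂_3, so H_2 ≅ Z.

As a check, the Euler characteristic is 4 − 6 + 4 = 2, which agrees with 1 − 0 + 1 = 2.
(K is a triangulation of the 2-sphere S^2.)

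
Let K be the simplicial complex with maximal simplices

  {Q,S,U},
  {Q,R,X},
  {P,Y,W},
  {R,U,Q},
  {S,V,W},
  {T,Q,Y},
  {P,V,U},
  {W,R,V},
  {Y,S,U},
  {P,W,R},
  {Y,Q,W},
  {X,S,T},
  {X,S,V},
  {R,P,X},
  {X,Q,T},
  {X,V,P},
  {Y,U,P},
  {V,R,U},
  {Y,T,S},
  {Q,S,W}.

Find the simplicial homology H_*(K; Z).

H_0 = Z,  H_1 = Z ⊕ Z/2,  H_2 = 0.

Fix the vertex order P < Q < R < S < T < U < V < W < X < Y and write every simplex with vertices in increasing order. Then dim K = 2 and the simplices of K are:

  0-simplices (10): P, Q, R, S, T, U, V, W, X, Y
  1-simplices (30): PR, PU, PV, PW, PX, PY, QR, QS, QT, QU, QW, QX, QY, RU, RV, RW, RX, ST, SU, SV, SW, SX, SY, TX, TY, UV, UY, VW, VX, WY
  2-simplices (20): PRW, PRX, PUV, PUY, PVX, PWY, QRU, QRX, QSU, QSW, QTX, QTY, QWY, RUV, RVW, STX, STY, SUY, SVW, SVX

so the chain groups are C_0 ≅ Z^10, C_1 ≅ Z^30, C_2 ≅ Z^20.

∂_1: C_1 → C_0 is given by ∂[p,q] = [q] − [p]. For instance
  ∂QU = U − Q.
As a 10×30 matrix over Z this has rank 9, with invariant factors (1,1,1,1,1,1,1,1,1).

The boundary map ∂_2: C_2 → C_1 maps a triangle to the signed sum of its edges. For instance
  ∂PUY = UY − PY + PU,
  ∂QTY = TY − QY + QT.
The 30×20 boundary matrix has rank 20 and Smith normal form diag(1,1,1,1,1,1,1,1,1,1,1,1,1,1,1,1,1,1,1,2).

Now H_k = ker ∂_k / im ∂_{k+1}, so:

  H_0: rank C_0 − rank ∂_1 = 10 − 9 = 1, and the invariant factors of ∂_1 are all 1, so H_0 ≅ Z.
  H_1: rank ker ∂_1 − rank ∂_2 = (30 − 9) − 20 = 1, and ∂_2 has invariant factor 2 > 1, so H_1 ≅ Z ⊕ Z/2.
  H_2: rank ker ∂_2 − rank ∂_3 = (20 − 20) − 0 = 0, and there is no ∂_3, so H_2 ≅ 0.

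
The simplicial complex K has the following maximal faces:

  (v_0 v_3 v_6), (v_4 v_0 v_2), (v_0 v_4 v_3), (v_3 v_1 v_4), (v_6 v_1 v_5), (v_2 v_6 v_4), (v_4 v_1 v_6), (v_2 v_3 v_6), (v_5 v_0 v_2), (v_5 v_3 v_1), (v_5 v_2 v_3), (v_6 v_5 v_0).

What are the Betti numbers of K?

Take the total order v_0 < v_1 < v_2 < v_3 < v_4 < v_5 < v_6 on the vertex set. Then K (dimension 2) consists of the simplices:

  0-simplices (7): [v_0], [v_1], [v_2], [v_3], [v_4], [v_5], [v_6]
  1-simplices (18): (18 of them)
  2-simplices (12): (12 of them)

so the chain groups are C_0 ≅ Z^7, C_1 ≅ Z^18, C_2 ≅ Z^12.

Boundary ∂_1: C_1 → C_0 maps an edge to its endpoints' difference, ∂[p,q] = q − p. For instance
  ∂[v_0,v_2] = [v_2] − [v_0].
As a 7×18 matrix over Z this has rank 6, with invariant factors (1,1,1,1,1,1).

The boundary map ∂_2: C_2 → C_1 maps a triangle to the signed sum of its edges. For instance
  ∂[v_0,v_2,v_5] = [v_2,v_5] − [v_0,v_5] + [v_0,v_2],
  ∂[v_2,v_3,v_5] = [v_3,v_5] − [v_2,v_5] + [v_2,v_3].
The 18×12 boundary matrix has rank 12 and Smith normal form diag(1,1,1,1,1,1,1,1,1,1,1,2).

Reading off H_k = ker ∂_k / im ∂_{k+1}:

  H_0: rank C_0 − rank ∂_1 = 7 − 6 = 1, and the invariant factors of ∂_1 are all 1, so H_0 = Z.
  H_1: rank ker ∂_1 − rank ∂_2 = (18 − 6) − 12 = 0, and ∂_2 has invariant factor 2 > 1, so H_1 = Z/2.
  H_2: rank ker ∂_2 − rank ∂_3 = (12 − 12) − 0 = 0, and there is no ∂_3, so H_2 = 0.

As a check, the Euler characteristic is 7 − 18 + 12 = 1, which agrees with 1 − 0 + 0 = 1.
(K is a triangulation of the real projective plane RP^2.)

Hence the Betti numbers are b_0 = 1, b_1 = 0, b_2 = 0.

b_0 = 1, b_1 = 0, b_2 = 0.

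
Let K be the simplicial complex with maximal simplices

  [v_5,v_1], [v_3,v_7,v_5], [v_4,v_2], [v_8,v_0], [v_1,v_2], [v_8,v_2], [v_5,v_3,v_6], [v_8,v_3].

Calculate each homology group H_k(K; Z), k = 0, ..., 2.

H_0 = Z,  H_1 = Z,  H_2 = 0.

We work with the vertex ordering v_0 < v_1 < v_2 < v_3 < v_4 < v_5 < v_6 < v_7 < v_8. The simplices of K, each written with vertices in increasing order, are:

  0-simplices (9): [v_0], [v_1], [v_2], [v_3], [v_4], [v_5], [v_6], [v_7], [v_8]
  1-simplices (11): [v_0,v_8], [v_1,v_2], [v_1,v_5], [v_2,v_4], [v_2,v_8], [v_3,v_5], [v_3,v_6], [v_3,v_7], [v_3,v_8], [v_5,v_6], [v_5,v_7]
  2-simplices (2): [v_3,v_5,v_6], [v_3,v_5,v_7]

so the chain groups are C_0 ≅ Z^9, C_1 ≅ Z^11, C_2 ≅ Z^2.

The boundary map ∂_1: C_1 → C_0 is given by ∂[p,q] = [q] − [p].
The 9×11 boundary matrix has rank 8 and Smith normal form diag(1,1,1,1,1,1,1,1).

The boundary map ∂_2: C_2 → C_1 maps a triangle to the signed sum of its edges. For instance
  ∂[v_3,v_5,v_6] = [v_5,v_6] − [v_3,v_6] + [v_3,v_5],
  ∂[v_3,v_5,v_7] = [v_5,v_7] − [v_3,v_7] + [v_3,v_5].
This gives a 11×2 integer matrix of rank 2; reducing to Smith normal form yields diagonal entries (1,1).

Reading off H_k = ker ∂_k / im ∂_{k+1}:

  H_0: rank C_0 − rank ∂_1 = 9 − 8 = 1, and the invariant factors of ∂_1 are all 1, so H_0 ≅ Z.
  H_1: rank ker ∂_1 − rank ∂_2 = (11 − 8) − 2 = 1, and the invariant factors of ∂_2 are all 1, so H_1 ≅ Z.
  H_2: rank ker ∂_2 − rank ∂_3 = (2 − 2) − 0 = 0, and there is no ∂_3, so H_2 ≅ 0.

As a check, the Euler characteristic is 9 − 11 + 2 = 0, which agrees with 1 − 1 + 0 = 0.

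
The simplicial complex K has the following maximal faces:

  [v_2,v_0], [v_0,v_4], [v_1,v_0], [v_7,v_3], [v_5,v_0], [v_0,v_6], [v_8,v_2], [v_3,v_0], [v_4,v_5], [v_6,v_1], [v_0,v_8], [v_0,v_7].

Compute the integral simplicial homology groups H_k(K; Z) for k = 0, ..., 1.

H_0 ≅ Z,  H_1 ≅ Z^4.

K has 9 vertices, 12 edges.
rank ∂_0 = 0, rank ∂_1 = 8 ⇒ b_0 = 9 − 0 − 8 = 1; all invariant factors of ∂_1 are 1 so no torsion. So H_0 = Z.
rank ∂_1 = 8, rank ∂_2 = 0 ⇒ b_1 = 12 − 8 − 0 = 4. So H_1 = Z^4.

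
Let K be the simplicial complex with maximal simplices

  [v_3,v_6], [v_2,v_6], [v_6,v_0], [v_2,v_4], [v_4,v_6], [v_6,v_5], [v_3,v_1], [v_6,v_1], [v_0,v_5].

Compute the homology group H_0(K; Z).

Fix the vertex order v_0 < v_1 < v_2 < v_3 < v_4 < v_5 < v_6 and write every simplex with vertices in increasing order. Then dim K = 1 and the simplices of K are:

  0-simplices (7): [v_0], [v_1], [v_2], [v_3], [v_4], [v_5], [v_6]
  1-simplices (9): [v_0,v_5], [v_0,v_6], [v_1,v_3], [v_1,v_6], [v_2,v_4], [v_2,v_6], [v_3,v_6], [v_4,v_6], [v_5,v_6]

so the chain groups are C_0 ≅ Z^7, C_1 ≅ Z^9.

The boundary map ∂_1: C_1 → C_0 maps an edge to its endpoints' difference, ∂[p,q] = q − p. For instance
  ∂[v_2,v_4] = [v_4] − [v_2].
This gives a 7×9 integer matrix of rank 6; reducing to Smith normal form yields diagonal entries (1,1,1,1,1,1).

From H_k ≅ ker(∂_k) / im(∂_{k+1}) we obtain:

  H_0: rank C_0 − rank ∂_1 = 7 − 6 = 1, and the invariant factors of ∂_1 are all 1, so H_0 = Z.

(K is a triangulation of a wedge of 3 circles.)

H_0 ≅ Z.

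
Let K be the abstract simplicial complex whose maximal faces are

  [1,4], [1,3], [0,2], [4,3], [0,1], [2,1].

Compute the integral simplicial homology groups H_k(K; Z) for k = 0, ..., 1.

Fix the vertex order 0 < 1 < 2 < 3 < 4 and write every simplex with vertices in increasing order. Then dim K = 1 and the simplices of K are:

  0-simplices (5): [0], [1], [2], [3], [4]
  1-simplices (6): [0,1], [0,2], [1,2], [1,3], [1,4], [3,4]

Hence C_0 ≅ Z^5, C_1 ≅ Z^6.

∂_1: C_1 → C_0 maps an edge to its endpoints' difference, ∂[p,q] = q − p. For instance
  ∂[1,4] = [4] − [1].
As a 5×6 matrix over Z this has rank 4, with invariant factors (1,1,1,1).

Now H_k = ker ∂_k / im ∂_{k+1}, so:

  H_0: rank C_0 − rank ∂_1 = 5 − 4 = 1, and the invariant factors of ∂_1 are all 1, so H_0 ≅ Z.
  H_1: rank ker ∂_1 − rank ∂_2 = (6 − 4) − 0 = 2, and there is no ∂_2, so H_1 ≅ Z^2.

As a check, the Euler characteristic is 5 − 6 = -1, which agrees with 1 − 2 = -1.

H_0 ≅ Z,  H_1 ≅ Z^2.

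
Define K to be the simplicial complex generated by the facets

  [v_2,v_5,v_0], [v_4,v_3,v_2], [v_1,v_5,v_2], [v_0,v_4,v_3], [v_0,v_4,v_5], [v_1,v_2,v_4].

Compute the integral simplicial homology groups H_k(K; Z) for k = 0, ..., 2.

H_0 ≅ Z,  H_1 ≅ Z,  H_2 = 0.

Fix the vertex order v_0 < v_1 < v_2 < v_3 < v_4 < v_5 and write every simplex with vertices in increasing order. Then dim K = 2 and the simplices of K are:

  0-simplices (6): [v_0], [v_1], [v_2], [v_3], [v_4], [v_5]
  1-simplices (12): [v_0,v_2], [v_0,v_3], [v_0,v_4], [v_0,v_5], [v_1,v_2], [v_1,v_4], [v_1,v_5], [v_2,v_3], [v_2,v_4], [v_2,v_5], [v_3,v_4], [v_4,v_5]
  2-simplices (6): [v_0,v_2,v_5], [v_0,v_3,v_4], [v_0,v_4,v_5], [v_1,v_2,v_4], [v_1,v_2,v_5], [v_2,v_3,v_4]

giving chain groups C_0 ≅ Z^6, C_1 ≅ Z^12, C_2 ≅ Z^6.

Boundary ∂_1: C_1 → C_0 is given by ∂[p,q] = [q] − [p].
The resulting 6×12 matrix has rank 5, and its Smith normal form has invariant factors (1,1,1,1,1).

Boundary ∂_2: C_2 → C_1 maps a triangle to the signed sum of its edges. For instance
  ∂[v_1,v_2,v_4] = [v_2,v_4] − [v_1,v_4] + [v_1,v_2],
  ∂[v_0,v_2,v_5] = [v_2,v_5] − [v_0,v_5] + [v_0,v_2].
The resulting 12×6 matrix has rank 6, and its Smith normal form has invariant factors (1,1,1,1,1,1).

Now H_k = ker ∂_k / im ∂_{k+1}, so:

  H_0: rank C_0 − rank ∂_1 = 6 − 5 = 1, and the invariant factors of ∂_1 are all 1, so H_0 ≅ Z.
  H_1: rank ker ∂_1 − rank ∂_2 = (12 − 5) − 6 = 1, and the invariant factors of ∂_2 are all 1, so H_1 ≅ Z.
  H_2: rank ker ∂_2 − rank ∂_3 = (6 − 6) − 0 = 0, and there is no ∂_3, so H_2 ≅ 0.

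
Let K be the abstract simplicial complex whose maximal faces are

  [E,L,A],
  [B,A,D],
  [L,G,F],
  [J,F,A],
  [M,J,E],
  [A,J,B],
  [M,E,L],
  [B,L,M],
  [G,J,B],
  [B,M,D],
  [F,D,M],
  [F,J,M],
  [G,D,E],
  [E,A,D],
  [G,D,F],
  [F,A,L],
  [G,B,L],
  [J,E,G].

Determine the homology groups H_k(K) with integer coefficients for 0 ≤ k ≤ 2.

H_0 = Z,  H_1 = Z^2,  H_2 = Z.

K has 9 vertices, 27 edges, 18 triangles.
rank ∂_0 = 0, rank ∂_1 = 8 ⇒ b_0 = 9 − 0 − 8 = 1; all invariant factors of ∂_1 are 1 so no torsion. So H_0 = Z.
rank ∂_1 = 8, rank ∂_2 = 17 ⇒ b_1 = 27 − 8 − 17 = 2; all invariant factors of ∂_2 are 1 so no torsion. So H_1 = Z^2.
rank ∂_2 = 17, rank ∂_3 = 0 ⇒ b_2 = 18 − 17 − 0 = 1. So H_2 = Z.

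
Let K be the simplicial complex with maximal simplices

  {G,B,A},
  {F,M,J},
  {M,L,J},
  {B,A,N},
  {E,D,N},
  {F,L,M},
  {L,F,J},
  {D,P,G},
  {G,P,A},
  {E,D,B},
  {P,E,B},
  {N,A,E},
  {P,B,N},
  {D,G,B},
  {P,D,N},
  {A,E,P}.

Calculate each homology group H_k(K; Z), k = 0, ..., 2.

H_0 = Z^2,  H_1 = Z/2,  H_2 = Z.

Take the total order A < B < D < E < F < G < J < L < M < N < P on the vertex set. Then K (dimension 2) consists of the simplices:

  0-simplices (11): A, B, D, E, F, G, J, L, M, N, P
  1-simplices (24): AB, AE, AG, AN, AP, BD, BE, BG, BN, BP, DE, DG, DN, DP, EN, EP, FJ, FL, FM, GP, JL, JM, LM, NP
  2-simplices (16): ABG, ABN, AEN, AEP, AGP, BDE, BDG, BEP, BNP, DEN, DGP, DNP, FJL, FJM, FLM, JLM

giving chain groups C_0 ≅ Z^11, C_1 ≅ Z^24, C_2 ≅ Z^16.

The boundary map ∂_1: C_1 → C_0 maps an edge to its endpoints' difference, ∂[p,q] = q − p. For instance
  ∂BP = P − B.
As a 11×24 matrix over Z this has rank 9, with invariant factors (1,1,1,1,1,1,1,1,1).

Boundary ∂_2: C_2 → C_1 sends each 2-simplex [p,q,r] to [q,r] − [p,r] + [p,q]. For instance
  ∂AGP = GP − AP + AG,
  ∂BDE = DE − BE + BD.
The resulting 24×16 matrix has rank 15, and its Smith normal form has invariant factors (1,1,1,1,1,1,1,1,1,1,1,1,1,1,2).

Reading off H_k = ker ∂_k / im ∂_{k+1}:

  H_0: rank C_0 − rank ∂_1 = 11 − 9 = 2, and the invariant factors of ∂_1 are all 1, so H_0 ≅ Z^2.
  H_1: rank ker ∂_1 − rank ∂_2 = (24 − 9) − 15 = 0, and ∂_2 has invariant factor 2 > 1, so H_1 ≅ Z/2.
  H_2: rank ker ∂_2 − rank ∂_3 = (16 − 15) − 0 = 1, and there is no ∂_3, so H_2 ≅ Z.

As a check, the Euler characteristic is 11 − 24 + 16 = 3, which agrees with 2 − 0 + 1 = 3.
(K is a triangulation of the disjoint union of the 2-sphere S^2 and the real projective plane RP^2.)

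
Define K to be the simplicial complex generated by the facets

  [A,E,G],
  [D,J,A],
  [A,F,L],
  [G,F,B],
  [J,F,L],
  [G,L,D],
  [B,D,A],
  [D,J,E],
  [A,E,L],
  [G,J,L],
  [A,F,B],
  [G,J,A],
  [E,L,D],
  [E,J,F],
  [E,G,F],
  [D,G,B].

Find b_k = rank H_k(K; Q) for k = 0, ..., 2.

b_0 = 1, b_1 = 2, b_2 = 1.

We work with the vertex ordering A < B < D < E < F < G < J < L. The simplices of K, each written with vertices in increasing order, are:

  0-simplices (8): A, B, D, E, F, G, J, L
  1-simplices (24): AB, AD, AE, AF, AG, AJ, AL, BD, BF, BG, DE, DG, DJ, DL, EF, EG, EJ, EL, FG, FJ, FL, GJ, GL, JL
  2-simplices (16): ABD, ABF, ADJ, AEG, AEL, AFL, AGJ, BDG, BFG, DEJ, DEL, DGL, EFG, EFJ, FJL, GJL

so the chain groups are C_0 ≅ Z^8, C_1 ≅ Z^24, C_2 ≅ Z^16.

Boundary ∂_1: C_1 → C_0 maps an edge to its endpoints' difference, ∂[p,q] = q − p. For instance
  ∂AL = L − A.
As a 8×24 matrix over Z this has rank 7, with invariant factors (1,1,1,1,1,1,1).

Boundary ∂_2: C_2 → C_1 acts by ∂[p,q,r] = [q,r] − [p,r] + [p,q]. For instance
  ∂DGL = GL − DL + DG,
  ∂AEG = EG − AG + AE.
This gives a 24×16 integer matrix of rank 15; reducing to Smith normal form yields diagonal entries (1,1,1,1,1,1,1,1,1,1,1,1,1,1,1).

Computing H_k = (kernel of ∂_k) / (image of ∂_{k+1}):

  H_0: rank C_0 − rank ∂_1 = 8 − 7 = 1, and the invariant factors of ∂_1 are all 1, so H_0 = Z.
  H_1: rank ker ∂_1 − rank ∂_2 = (24 − 7) − 15 = 2, and the invariant factors of ∂_2 are all 1, so H_1 = Z^2.
  H_2: rank ker ∂_2 − rank ∂_3 = (16 − 15) − 0 = 1, and there is no ∂_3, so H_2 = Z.

As a check, the Euler characteristic is 8 − 24 + 16 = 0, which agrees with 1 − 2 + 1 = 0.

Hence the Betti numbers are b_0 = 1, b_1 = 2, b_2 = 1.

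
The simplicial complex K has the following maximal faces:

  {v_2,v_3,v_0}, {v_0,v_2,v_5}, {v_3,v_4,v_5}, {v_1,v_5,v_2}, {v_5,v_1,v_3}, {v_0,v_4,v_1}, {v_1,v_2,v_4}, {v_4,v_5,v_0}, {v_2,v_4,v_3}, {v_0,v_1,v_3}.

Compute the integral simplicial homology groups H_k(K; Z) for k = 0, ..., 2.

H_0 = Z,  H_1 = Z/2,  H_2 = 0.

Fix the vertex order v_0 < v_1 < v_2 < v_3 < v_4 < v_5 and write every simplex with vertices in increasing order. Then dim K = 2 and the simplices of K are:

  0-simplices (6): [v_0], [v_1], [v_2], [v_3], [v_4], [v_5]
  1-simplices (15): (15 of them)
  2-simplices (10): [v_0,v_1,v_3], [v_0,v_1,v_4], [v_0,v_2,v_3], [v_0,v_2,v_5], [v_0,v_4,v_5], [v_1,v_2,v_4], [v_1,v_2,v_5], [v_1,v_3,v_5], [v_2,v_3,v_4], [v_3,v_4,v_5]

Hence C_0 ≅ Z^6, C_1 ≅ Z^15, C_2 ≅ Z^10.

The boundary map ∂_1: C_1 → C_0 sends each edge [p,q] (with p < q) to q − p. For instance
  ∂[v_3,v_4] = [v_4] − [v_3].
As a 6×15 matrix over Z this has rank 5, with invariant factors (1,1,1,1,1).

The boundary map ∂_2: C_2 → C_1 acts by ∂[p,q,r] = [q,r] − [p,r] + [p,q]. For instance
  ∂[v_2,v_3,v_4] = [v_3,v_4] − [v_2,v_4] + [v_2,v_3],
  ∂[v_3,v_4,v_5] = [v_4,v_5] − [v_3,v_5] + [v_3,v_4].
As a 15×10 matrix over Z this has rank 10, with invariant factors (1,1,1,1,1,1,1,1,1,2).

From H_k ≅ ker(∂_k) / im(∂_{k+1}) we obtain:

  H_0: rank C_0 − rank ∂_1 = 6 − 5 = 1, and the invariant factors of ∂_1 are all 1, so H_0 ≅ Z.
  H_1: rank ker ∂_1 − rank ∂_2 = (15 − 5) − 10 = 0, and ∂_2 has invariant factor 2 > 1, so H_1 ≅ Z/2.
  H_2: rank ker ∂_2 − rank ∂_3 = (10 − 10) − 0 = 0, and there is no ∂_3, so H_2 ≅ 0.

As a check, the Euler characteristic is 6 − 15 + 10 = 1, which agrees with 1 − 0 + 0 = 1.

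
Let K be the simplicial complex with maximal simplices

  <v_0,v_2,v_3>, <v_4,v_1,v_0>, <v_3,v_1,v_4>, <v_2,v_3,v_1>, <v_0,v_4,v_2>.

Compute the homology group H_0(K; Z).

H_0 ≅ Z.

Fix the vertex order v_0 < v_1 < v_2 < v_3 < v_4 and write every simplex with vertices in increasing order. Then dim K = 2 and the simplices of K are:

  0-simplices (5): [v_0], [v_1], [v_2], [v_3], [v_4]
  1-simplices (10): [v_0,v_1], [v_0,v_2], [v_0,v_3], [v_0,v_4], [v_1,v_2], [v_1,v_3], [v_1,v_4], [v_2,v_3], [v_2,v_4], [v_3,v_4]
  2-simplices (5): [v_0,v_1,v_4], [v_0,v_2,v_3], [v_0,v_2,v_4], [v_1,v_2,v_3], [v_1,v_3,v_4]

Hence C_0 ≅ Z^5, C_1 ≅ Z^10, C_2 ≅ Z^5.

The boundary map ∂_1: C_1 → C_0 is given by ∂[p,q] = [q] − [p].
The 5×10 boundary matrix has rank 4 and Smith normal form diag(1,1,1,1).

The boundary map ∂_2: C_2 → C_1 sends each 2-simplex [p,q,r] to [q,r] − [p,r] + [p,q]. For instance
  ∂[v_0,v_2,v_4] = [v_2,v_4] − [v_0,v_4] + [v_0,v_2],
  ∂[v_1,v_2,v_3] = [v_2,v_3] − [v_1,v_3] + [v_1,v_2].
This gives a 10×5 integer matrix of rank 5; reducing to Smith normal form yields diagonal entries (1,1,1,1,1).

Now H_k = ker ∂_k / im ∂_{k+1}, so:

  H_0: rank C_0 − rank ∂_1 = 5 − 4 = 1, and the invariant factors of ∂_1 are all 1, so H_0 = Z.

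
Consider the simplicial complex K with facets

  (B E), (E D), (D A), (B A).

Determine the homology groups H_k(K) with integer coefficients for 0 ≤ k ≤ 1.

H_0 = Z,  H_1 = Z.

K has 4 vertices, 4 edges.
rank ∂_0 = 0, rank ∂_1 = 3 ⇒ b_0 = 4 − 0 − 3 = 1; all invariant factors of ∂_1 are 1 so no torsion. So H_0 = Z.
rank ∂_1 = 3, rank ∂_2 = 0 ⇒ b_1 = 4 − 3 − 0 = 1. So H_1 = Z.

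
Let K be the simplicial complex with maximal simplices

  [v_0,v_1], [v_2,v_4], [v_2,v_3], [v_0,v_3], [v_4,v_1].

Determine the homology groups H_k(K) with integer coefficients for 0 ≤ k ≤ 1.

Fix the vertex order v_0 < v_1 < v_2 < v_3 < v_4 and write every simplex with vertices in increasing order. Then dim K = 1 and the simplices of K are:

  0-simplices (5): [v_0], [v_1], [v_2], [v_3], [v_4]
  1-simplices (5): [v_0,v_1], [v_0,v_3], [v_1,v_4], [v_2,v_3], [v_2,v_4]

giving chain groups C_0 ≅ Z^5, C_1 ≅ Z^5.

The boundary map ∂_1: C_1 → C_0 sends each edge [p,q] (with p < q) to q − p. For instance
  ∂[v_1,v_4] = [v_4] − [v_1].
The 5×5 boundary matrix has rank 4 and Smith normal form diag(1,1,1,1).

From H_k ≅ ker(∂_k) / im(∂_{k+1}) we obtain:

  H_0: rank C_0 − rank ∂_1 = 5 − 4 = 1, and the invariant factors of ∂_1 are all 1, so H_0 = Z.
  H_1: rank ker ∂_1 − rank ∂_2 = (5 − 4) − 0 = 1, and there is no ∂_2, so H_1 = Z.

As a check, the Euler characteristic is 5 − 5 = 0, which agrees with 1 − 1 = 0.

H_0 = Z,  H_1 = Z.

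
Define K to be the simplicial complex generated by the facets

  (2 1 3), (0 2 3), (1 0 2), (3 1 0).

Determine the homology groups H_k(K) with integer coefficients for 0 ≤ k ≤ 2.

H_0 = Z,  H_1 = 0,  H_2 = Z.

Fix the vertex order 0 < 1 < 2 < 3 and write every simplex with vertices in increasing order. Then dim K = 2 and the simplices of K are:

  0-simplices (4): [0], [1], [2], [3]
  1-simplices (6): [0,1], [0,2], [0,3], [1,2], [1,3], [2,3]
  2-simplices (4): [0,1,2], [0,1,3], [0,2,3], [1,2,3]

so the chain groups are C_0 ≅ Z^4, C_1 ≅ Z^6, C_2 ≅ Z^4.

Boundary ∂_1: C_1 → C_0 is given by ∂[p,q] = [q] − [p]. For instance
  ∂[1,2] = [2] − [1].
The resulting 4×6 matrix has rank 3, and its Smith normal form has invariant factors (1,1,1).

Boundary ∂_2: C_2 → C_1 acts by ∂[p,q,r] = [q,r] − [p,r] + [p,q]. For instance
  ∂[0,1,2] = [1,2] − [0,2] + [0,1],
  ∂[0,2,3] = [2,3] − [0,3] + [0,2].
The resulting 6×4 matrix has rank 3, and its Smith normal form has invariant factors (1,1,1).

Reading off H_k = ker ∂_k / im ∂_{k+1}:

  H_0: rank C_0 − rank ∂_1 = 4 − 3 = 1, and the invariant factors of ∂_1 are all 1, so H_0 = Z.
  H_1: rank ker ∂_1 − rank ∂_2 = (6 − 3) − 3 = 0, and the invariant factors of ∂_2 are all 1, so H_1 = 0.
  H_2: rank ker ∂_2 − rank ∂_3 = (4 − 3) − 0 = 1, and there is no ∂_3, so H_2 = Z.

As a check, the Euler characteristic is 4 − 6 + 4 = 2, which agrees with 1 − 0 + 1 = 2.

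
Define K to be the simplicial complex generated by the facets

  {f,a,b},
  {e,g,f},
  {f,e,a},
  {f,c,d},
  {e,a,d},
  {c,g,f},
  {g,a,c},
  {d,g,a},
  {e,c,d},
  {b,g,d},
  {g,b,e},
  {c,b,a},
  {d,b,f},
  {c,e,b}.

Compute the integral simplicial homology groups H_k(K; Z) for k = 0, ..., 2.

H_0 = Z,  H_1 = Z^2,  H_2 = Z.

K has 7 vertices, 21 edges, 14 triangles.
rank ∂_0 = 0, rank ∂_1 = 6 ⇒ b_0 = 7 − 0 − 6 = 1; all invariant factors of ∂_1 are 1 so no torsion. So H_0 = Z.
rank ∂_1 = 6, rank ∂_2 = 13 ⇒ b_1 = 21 − 6 − 13 = 2; all invariant factors of ∂_2 are 1 so no torsion. So H_1 = Z^2.
rank ∂_2 = 13, rank ∂_3 = 0 ⇒ b_2 = 14 − 13 − 0 = 1. So H_2 = Z.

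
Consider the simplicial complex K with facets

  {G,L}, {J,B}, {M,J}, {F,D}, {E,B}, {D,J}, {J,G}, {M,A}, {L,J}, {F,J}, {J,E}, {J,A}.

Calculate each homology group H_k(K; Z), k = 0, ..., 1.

H_0 ≅ Z,  H_1 ≅ Z^4.

K has 9 vertices, 12 edges.
rank ∂_0 = 0, rank ∂_1 = 8 ⇒ b_0 = 9 − 0 − 8 = 1; all invariant factors of ∂_1 are 1 so no torsion. So H_0 ≅ Z.
rank ∂_1 = 8, rank ∂_2 = 0 ⇒ b_1 = 12 − 8 − 0 = 4. So H_1 ≅ Z^4.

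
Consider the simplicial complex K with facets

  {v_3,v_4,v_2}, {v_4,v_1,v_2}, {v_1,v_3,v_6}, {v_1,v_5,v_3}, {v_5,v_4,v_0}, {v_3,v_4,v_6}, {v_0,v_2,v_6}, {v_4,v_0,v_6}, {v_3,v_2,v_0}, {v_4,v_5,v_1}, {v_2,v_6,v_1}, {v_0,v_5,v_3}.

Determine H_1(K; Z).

H_1 ≅ Z/2Z.

Order the vertices as v_0 < v_1 < v_2 < v_3 < v_4 < v_5 < v_6. Listing each simplex with vertices in this order, K has dimension 2 with simplices:

  0-simplices (7): [v_0], [v_1], [v_2], [v_3], [v_4], [v_5], [v_6]
  1-simplices (18): (18 of them)
  2-simplices (12): (12 of them)

Hence C_0 ≅ Z^7, C_1 ≅ Z^18, C_2 ≅ Z^12.

Boundary ∂_1: C_1 → C_0 is given by ∂[p,q] = [q] − [p].
The resulting 7×18 matrix has rank 6, and its Smith normal form has invariant factors (1,1,1,1,1,1).

Boundary ∂_2: C_2 → C_1 acts by ∂[p,q,r] = [q,r] − [p,r] + [p,q]. For instance
  ∂[v_1,v_2,v_4] = [v_2,v_4] − [v_1,v_4] + [v_1,v_2],
  ∂[v_3,v_4,v_6] = [v_4,v_6] − [v_3,v_6] + [v_3,v_4].
This gives a 18×12 integer matrix of rank 12; reducing to Smith normal form yields diagonal entries (1,1,1,1,1,1,1,1,1,1,1,2).

Computing H_k = (kernel of ∂_k) / (image of ∂_{k+1}):

  H_1: rank ker ∂_1 − rank ∂_2 = (18 − 6) − 12 = 0, and ∂_2 has invariant factor 2 > 1, so H_1 ≅ Z/2Z.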